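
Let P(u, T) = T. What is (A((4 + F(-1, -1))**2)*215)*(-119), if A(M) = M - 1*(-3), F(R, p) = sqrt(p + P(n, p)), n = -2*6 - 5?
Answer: -434945 - 204680*I*sqrt(2) ≈ -4.3495e+5 - 2.8946e+5*I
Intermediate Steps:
n = -17 (n = -12 - 5 = -17)
F(R, p) = sqrt(2)*sqrt(p) (F(R, p) = sqrt(p + p) = sqrt(2*p) = sqrt(2)*sqrt(p))
A(M) = 3 + M (A(M) = M + 3 = 3 + M)
(A((4 + F(-1, -1))**2)*215)*(-119) = ((3 + (4 + sqrt(2)*sqrt(-1))**2)*215)*(-119) = ((3 + (4 + sqrt(2)*I)**2)*215)*(-119) = ((3 + (4 + I*sqrt(2))**2)*215)*(-119) = (645 + 215*(4 + I*sqrt(2))**2)*(-119) = -76755 - 25585*(4 + I*sqrt(2))**2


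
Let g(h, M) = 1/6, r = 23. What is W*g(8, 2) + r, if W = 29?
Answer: 167/6 ≈ 27.833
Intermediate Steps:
g(h, M) = 1/6
W*g(8, 2) + r = 29*(1/6) + 23 = 29/6 + 23 = 167/6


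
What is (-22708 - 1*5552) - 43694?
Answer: -71954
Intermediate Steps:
(-22708 - 1*5552) - 43694 = (-22708 - 5552) - 43694 = -28260 - 43694 = -71954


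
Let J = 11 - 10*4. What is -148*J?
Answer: 4292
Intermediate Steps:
J = -29 (J = 11 - 40 = -29)
-148*J = -148*(-29) = 4292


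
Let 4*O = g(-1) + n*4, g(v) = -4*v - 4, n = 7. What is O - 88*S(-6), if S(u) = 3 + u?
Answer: 271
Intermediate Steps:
g(v) = -4 - 4*v
O = 7 (O = ((-4 - 4*(-1)) + 7*4)/4 = ((-4 + 4) + 28)/4 = (0 + 28)/4 = (¼)*28 = 7)
O - 88*S(-6) = 7 - 88*(3 - 6) = 7 - 88*(-3) = 7 + 264 = 271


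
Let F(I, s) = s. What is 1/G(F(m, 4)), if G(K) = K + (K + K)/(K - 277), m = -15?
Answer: 273/1084 ≈ 0.25184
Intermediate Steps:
G(K) = K + 2*K/(-277 + K) (G(K) = K + (2*K)/(-277 + K) = K + 2*K/(-277 + K))
1/G(F(m, 4)) = 1/(4*(-275 + 4)/(-277 + 4)) = 1/(4*(-271)/(-273)) = 1/(4*(-1/273)*(-271)) = 1/(1084/273) = 273/1084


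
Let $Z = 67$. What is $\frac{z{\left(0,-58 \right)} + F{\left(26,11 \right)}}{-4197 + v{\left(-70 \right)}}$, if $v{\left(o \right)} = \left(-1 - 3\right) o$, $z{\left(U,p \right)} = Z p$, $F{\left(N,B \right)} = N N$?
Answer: $\frac{3210}{3917} \approx 0.8195$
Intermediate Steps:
$F{\left(N,B \right)} = N^{2}$
$z{\left(U,p \right)} = 67 p$
$v{\left(o \right)} = - 4 o$
$\frac{z{\left(0,-58 \right)} + F{\left(26,11 \right)}}{-4197 + v{\left(-70 \right)}} = \frac{67 \left(-58\right) + 26^{2}}{-4197 - -280} = \frac{-3886 + 676}{-4197 + 280} = - \frac{3210}{-3917} = \left(-3210\right) \left(- \frac{1}{3917}\right) = \frac{3210}{3917}$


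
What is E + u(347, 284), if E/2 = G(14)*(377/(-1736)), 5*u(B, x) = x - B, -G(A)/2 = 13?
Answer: -2837/2170 ≈ -1.3074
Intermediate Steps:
G(A) = -26 (G(A) = -2*13 = -26)
u(B, x) = -B/5 + x/5 (u(B, x) = (x - B)/5 = -B/5 + x/5)
E = 4901/434 (E = 2*(-9802/(-1736)) = 2*(-9802*(-1)/1736) = 2*(-26*(-377/1736)) = 2*(4901/868) = 4901/434 ≈ 11.293)
E + u(347, 284) = 4901/434 + (-1/5*347 + (1/5)*284) = 4901/434 + (-347/5 + 284/5) = 4901/434 - 63/5 = -2837/2170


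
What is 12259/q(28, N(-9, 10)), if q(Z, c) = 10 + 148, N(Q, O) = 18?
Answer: 12259/158 ≈ 77.589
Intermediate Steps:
q(Z, c) = 158
12259/q(28, N(-9, 10)) = 12259/158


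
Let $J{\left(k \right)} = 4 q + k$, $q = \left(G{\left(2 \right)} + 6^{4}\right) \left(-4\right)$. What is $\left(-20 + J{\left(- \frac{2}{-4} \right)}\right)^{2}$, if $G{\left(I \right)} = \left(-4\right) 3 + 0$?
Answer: $\frac{1691430129}{4} \approx 4.2286 \cdot 10^{8}$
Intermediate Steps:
$G{\left(I \right)} = -12$ ($G{\left(I \right)} = -12 + 0 = -12$)
$q = -5136$ ($q = \left(-12 + 6^{4}\right) \left(-4\right) = \left(-12 + 1296\right) \left(-4\right) = 1284 \left(-4\right) = -5136$)
$J{\left(k \right)} = -20544 + k$ ($J{\left(k \right)} = 4 \left(-5136\right) + k = -20544 + k$)
$\left(-20 + J{\left(- \frac{2}{-4} \right)}\right)^{2} = \left(-20 - \left(20544 + \frac{2}{-4}\right)\right)^{2} = \left(-20 - \frac{41087}{2}\right)^{2} = \left(- \frac{41127}{2}\right)^{2} = \frac{1691430129}{4}$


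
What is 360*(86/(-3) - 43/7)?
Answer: -87720/7 ≈ -12531.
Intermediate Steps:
360*(86/(-3) - 43/7) = 360*(86*(-⅓) - 43*⅐) = 360*(-86/3 - 43/7) = 360*(-731/21) = -87720/7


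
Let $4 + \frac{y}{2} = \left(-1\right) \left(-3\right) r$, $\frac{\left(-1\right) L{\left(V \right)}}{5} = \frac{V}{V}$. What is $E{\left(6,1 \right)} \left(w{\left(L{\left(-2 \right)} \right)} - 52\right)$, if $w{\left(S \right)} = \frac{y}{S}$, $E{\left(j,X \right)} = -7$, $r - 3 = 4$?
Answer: $\frac{2058}{5} \approx 411.6$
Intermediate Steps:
$r = 7$ ($r = 3 + 4 = 7$)
$L{\left(V \right)} = -5$ ($L{\left(V \right)} = - 5 \frac{V}{V} = \left(-5\right) 1 = -5$)
$y = 34$ ($y = -8 + 2 \left(-1\right) \left(-3\right) 7 = -8 + 2 \cdot 3 \cdot 7 = -8 + 2 \cdot 21 = -8 + 42 = 34$)
$w{\left(S \right)} = \frac{34}{S}$
$E{\left(6,1 \right)} \left(w{\left(L{\left(-2 \right)} \right)} - 52\right) = - 7 \left(\frac{34}{-5} - 52\right) = - 7 \left(34 \left(- \frac{1}{5}\right) - 52\right) = - 7 \left(- \frac{34}{5} - 52\right) = \left(-7\right) \left(- \frac{294}{5}\right) = \frac{2058}{5}$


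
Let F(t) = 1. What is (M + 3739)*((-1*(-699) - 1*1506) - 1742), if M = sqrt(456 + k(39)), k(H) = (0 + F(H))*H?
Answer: -9530711 - 7647*sqrt(55) ≈ -9.5874e+6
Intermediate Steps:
k(H) = H (k(H) = (0 + 1)*H = 1*H = H)
M = 3*sqrt(55) (M = sqrt(456 + 39) = sqrt(495) = 3*sqrt(55) ≈ 22.249)
(M + 3739)*((-1*(-699) - 1*1506) - 1742) = (3*sqrt(55) + 3739)*((-1*(-699) - 1*1506) - 1742) = (3739 + 3*sqrt(55))*((699 - 1506) - 1742) = (3739 + 3*sqrt(55))*(-807 - 1742) = (3739 + 3*sqrt(55))*(-2549) = -9530711 - 7647*sqrt(55)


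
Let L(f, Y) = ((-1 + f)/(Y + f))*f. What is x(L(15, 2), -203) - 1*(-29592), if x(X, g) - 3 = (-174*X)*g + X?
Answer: 7920945/17 ≈ 4.6594e+5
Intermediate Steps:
L(f, Y) = f*(-1 + f)/(Y + f) (L(f, Y) = ((-1 + f)/(Y + f))*f = f*(-1 + f)/(Y + f))
x(X, g) = 3 + X - 174*X*g (x(X, g) = 3 + ((-174*X)*g + X) = 3 + (-174*X*g + X) = 3 + (X - 174*X*g) = 3 + X - 174*X*g)
x(L(15, 2), -203) - 1*(-29592) = (3 + 15*(-1 + 15)/(2 + 15) - 174*15*(-1 + 15)/(2 + 15)*(-203)) - 1*(-29592) = (3 + 15*14/17 - 174*15*14/17*(-203)) + 29592 = (3 + 15*(1/17)*14 - 174*15*(1/17)*14*(-203)) + 29592 = (3 + 210/17 - 174*210/17*(-203)) + 29592 = (3 + 210/17 + 7417620/17) + 29592 = 7417881/17 + 29592 = 7920945/17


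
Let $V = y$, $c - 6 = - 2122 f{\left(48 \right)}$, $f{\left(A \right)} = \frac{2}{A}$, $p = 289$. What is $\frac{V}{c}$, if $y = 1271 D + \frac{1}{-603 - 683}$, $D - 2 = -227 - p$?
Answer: $\frac{5040816510}{635927} \approx 7926.7$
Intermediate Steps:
$D = -514$ ($D = 2 - 516 = -514$)
$c = - \frac{989}{12}$ ($c = 6 - 2122 \cdot \frac{2}{48} = 6 - 2122 \cdot 2 \cdot \frac{1}{48} = 6 - \frac{1061}{12} = - \frac{989}{12} \approx -82.417$)
$y = - \frac{840136085}{1286}$ ($y = 1271 \left(-514\right) + \frac{1}{-603 - 683} = -653294 + \frac{1}{-1286} = -653294 - \frac{1}{1286} = - \frac{840136085}{1286} \approx -6.5329 \cdot 10^{5}$)
$V = - \frac{840136085}{1286} \approx -6.5329 \cdot 10^{5}$
$\frac{V}{c} = - \frac{840136085}{1286 \left(- \frac{989}{12}\right)} = \left(- \frac{840136085}{1286}\right) \left(- \frac{12}{989}\right) = \frac{5040816510}{635927}$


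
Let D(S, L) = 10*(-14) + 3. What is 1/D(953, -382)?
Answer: -1/137 ≈ -0.0072993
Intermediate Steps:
D(S, L) = -137 (D(S, L) = -140 + 3 = -137)
1/D(953, -382) = 1/(-137) = -1/137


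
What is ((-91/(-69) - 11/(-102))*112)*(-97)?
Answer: -18180904/1173 ≈ -15499.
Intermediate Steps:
((-91/(-69) - 11/(-102))*112)*(-97) = ((-91*(-1/69) - 11*(-1/102))*112)*(-97) = ((91/69 + 11/102)*112)*(-97) = ((3347/2346)*112)*(-97) = (187432/1173)*(-97) = -18180904/1173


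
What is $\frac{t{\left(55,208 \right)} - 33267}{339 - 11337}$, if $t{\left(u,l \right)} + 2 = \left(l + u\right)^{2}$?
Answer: $- \frac{17950}{5499} \approx -3.2642$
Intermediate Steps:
$t{\left(u,l \right)} = -2 + \left(l + u\right)^{2}$
$\frac{t{\left(55,208 \right)} - 33267}{339 - 11337} = \frac{\left(-2 + \left(208 + 55\right)^{2}\right) - 33267}{339 - 11337} = \frac{\left(-2 + 263^{2}\right) - 33267}{-10998} = \left(\left(-2 + 69169\right) - 33267\right) \left(- \frac{1}{10998}\right) = \left(69167 - 33267\right) \left(- \frac{1}{10998}\right) = 35900 \left(- \frac{1}{10998}\right) = - \frac{17950}{5499}$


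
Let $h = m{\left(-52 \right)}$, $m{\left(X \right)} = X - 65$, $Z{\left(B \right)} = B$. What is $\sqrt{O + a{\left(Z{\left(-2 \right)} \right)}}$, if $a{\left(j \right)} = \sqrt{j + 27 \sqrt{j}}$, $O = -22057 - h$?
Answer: $\sqrt{-21940 + \sqrt{-2 + 27 i \sqrt{2}}} \approx 0.015 + 148.11 i$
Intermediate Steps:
$m{\left(X \right)} = -65 + X$ ($m{\left(X \right)} = X - 65 = -65 + X$)
$h = -117$ ($h = -65 - 52 = -117$)
$O = -21940$ ($O = -22057 - -117 = -22057 + 117 = -21940$)
$\sqrt{O + a{\left(Z{\left(-2 \right)} \right)}} = \sqrt{-21940 + \sqrt{-2 + 27 \sqrt{-2}}} = \sqrt{-21940 + \sqrt{-2 + 27 i \sqrt{2}}}$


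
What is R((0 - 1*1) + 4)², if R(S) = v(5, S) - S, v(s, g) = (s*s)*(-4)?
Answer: 10609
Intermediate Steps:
v(s, g) = -4*s² (v(s, g) = s²*(-4) = -4*s²)
R(S) = -100 - S (R(S) = -4*5² - S = -4*25 - S = -100 - S)
R((0 - 1*1) + 4)² = (-100 - ((0 - 1*1) + 4))² = (-100 - ((0 - 1) + 4))² = (-100 - (-1 + 4))² = (-100 - 1*3)² = (-100 - 3)² = (-103)² = 10609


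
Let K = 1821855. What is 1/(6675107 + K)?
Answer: 1/8496962 ≈ 1.1769e-7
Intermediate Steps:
1/(6675107 + K) = 1/(6675107 + 1821855) = 1/8496962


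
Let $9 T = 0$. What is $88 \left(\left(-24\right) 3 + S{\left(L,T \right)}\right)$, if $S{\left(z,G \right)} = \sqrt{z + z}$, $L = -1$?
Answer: $-6336 + 88 i \sqrt{2} \approx -6336.0 + 124.45 i$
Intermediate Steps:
$T = 0$ ($T = \frac{1}{9} \cdot 0 = 0$)
$S{\left(z,G \right)} = \sqrt{2} \sqrt{z}$ ($S{\left(z,G \right)} = \sqrt{2 z} = \sqrt{2} \sqrt{z}$)
$88 \left(\left(-24\right) 3 + S{\left(L,T \right)}\right) = 88 \left(\left(-24\right) 3 + \sqrt{2} \sqrt{-1}\right) = 88 \left(-72 + \sqrt{2} i\right) = 88 \left(-72 + i \sqrt{2}\right) = -6336 + 88 i \sqrt{2}$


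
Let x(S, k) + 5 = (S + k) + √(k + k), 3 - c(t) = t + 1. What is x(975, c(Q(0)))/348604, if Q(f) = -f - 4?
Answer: 244/87151 + √3/174302 ≈ 0.0028097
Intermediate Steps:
Q(f) = -4 - f
c(t) = 2 - t (c(t) = 3 - (t + 1) = 3 - (1 + t) = 3 + (-1 - t) = 2 - t)
x(S, k) = -5 + S + k + √2*√k (x(S, k) = -5 + ((S + k) + √(k + k)) = -5 + ((S + k) + √(2*k)) = -5 + ((S + k) + √2*√k) = -5 + (S + k + √2*√k) = -5 + S + k + √2*√k)
x(975, c(Q(0)))/348604 = (-5 + 975 + (2 - (-4 - 1*0)) + √2*√(2 - (-4 - 1*0)))/348604 = (-5 + 975 + (2 - (-4 + 0)) + √2*√(2 - (-4 + 0)))*(1/348604) = (-5 + 975 + (2 - 1*(-4)) + √2*√(2 - 1*(-4)))*(1/348604) = (-5 + 975 + (2 + 4) + √2*√(2 + 4))*(1/348604) = (-5 + 975 + 6 + √2*√6)*(1/348604) = (-5 + 975 + 6 + 2*√3)*(1/348604) = (976 + 2*√3)*(1/348604) = 244/87151 + √3/174302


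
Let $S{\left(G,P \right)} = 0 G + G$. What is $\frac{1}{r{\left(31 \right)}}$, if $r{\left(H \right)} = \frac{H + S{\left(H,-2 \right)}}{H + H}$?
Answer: $1$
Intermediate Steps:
$S{\left(G,P \right)} = G$ ($S{\left(G,P \right)} = 0 + G = G$)
$r{\left(H \right)} = 1$ ($r{\left(H \right)} = \frac{H + H}{H + H} = \frac{2 H}{2 H} = 2 H \frac{1}{2 H} = 1$)
$\frac{1}{r{\left(31 \right)}} = 1^{-1} = 1$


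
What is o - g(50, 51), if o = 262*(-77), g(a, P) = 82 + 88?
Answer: -20344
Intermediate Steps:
g(a, P) = 170
o = -20174
o - g(50, 51) = -20174 - 1*170 = -20174 - 170 = -20344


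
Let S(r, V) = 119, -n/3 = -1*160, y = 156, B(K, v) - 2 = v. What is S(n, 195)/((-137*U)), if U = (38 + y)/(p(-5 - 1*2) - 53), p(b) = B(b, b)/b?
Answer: 3111/13289 ≈ 0.23410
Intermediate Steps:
B(K, v) = 2 + v
p(b) = (2 + b)/b
n = 480 (n = -(-3)*160 = -3*(-160) = 480)
U = -679/183 (U = (38 + 156)/((2 + (-5 - 1*2))/(-5 - 1*2) - 53) = 194/((2 + (-5 - 2))/(-5 - 2) - 53) = 194/((2 - 7)/(-7) - 53) = 194/(-1/7*(-5) - 53) = 194/(5/7 - 53) = 194/(-366/7) = 194*(-7/366) = -679/183 ≈ -3.7104)
S(n, 195)/((-137*U)) = 119/((-137*(-679/183))) = 119/(93023/183) = 119*(183/93023) = 3111/13289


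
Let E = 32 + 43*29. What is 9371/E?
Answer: 9371/1279 ≈ 7.3268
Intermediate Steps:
E = 1279 (E = 32 + 1247 = 1279)
9371/E = 9371/1279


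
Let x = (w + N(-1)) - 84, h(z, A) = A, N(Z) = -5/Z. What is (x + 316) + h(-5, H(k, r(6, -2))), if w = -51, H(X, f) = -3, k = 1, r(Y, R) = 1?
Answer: 183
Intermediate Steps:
x = -130 (x = (-51 - 5/(-1)) - 84 = (-51 - 5*(-1)) - 84 = (-51 + 5) - 84 = -46 - 84 = -130)
(x + 316) + h(-5, H(k, r(6, -2))) = (-130 + 316) - 3 = 186 - 3 = 183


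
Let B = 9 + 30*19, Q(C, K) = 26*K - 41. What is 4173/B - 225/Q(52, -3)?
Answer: 208954/22967 ≈ 9.0980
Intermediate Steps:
Q(C, K) = -41 + 26*K
B = 579 (B = 9 + 570 = 579)
4173/B - 225/Q(52, -3) = 4173/579 - 225/(-41 + 26*(-3)) = 4173*(1/579) - 225/(-41 - 78) = 1391/193 - 225/(-119) = 1391/193 - 225*(-1/119) = 1391/193 + 225/119 = 208954/22967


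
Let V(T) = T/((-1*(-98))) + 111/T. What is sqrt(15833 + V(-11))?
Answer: 5*sqrt(15010138)/154 ≈ 125.79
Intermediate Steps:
V(T) = 111/T + T/98 (V(T) = T/98 + 111/T = 111/T + T/98)
sqrt(15833 + V(-11)) = sqrt(15833 + (111/(-11) + (1/98)*(-11))) = sqrt(15833 + (111*(-1/11) - 11/98)) = sqrt(15833 + (-111/11 - 11/98)) = sqrt(15833 - 10999/1078) = sqrt(17056975/1078) = 5*sqrt(15010138)/154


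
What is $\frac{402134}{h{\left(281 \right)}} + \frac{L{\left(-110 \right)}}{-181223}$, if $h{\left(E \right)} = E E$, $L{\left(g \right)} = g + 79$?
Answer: $\frac{72878377673}{14309549303} \approx 5.093$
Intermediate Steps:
$L{\left(g \right)} = 79 + g$
$h{\left(E \right)} = E^{2}$
$\frac{402134}{h{\left(281 \right)}} + \frac{L{\left(-110 \right)}}{-181223} = \frac{402134}{281^{2}} + \frac{79 - 110}{-181223} = \frac{402134}{78961} - - \frac{31}{181223} = 402134 \cdot \frac{1}{78961} + \frac{31}{181223} = \frac{402134}{78961} + \frac{31}{181223} = \frac{72878377673}{14309549303}$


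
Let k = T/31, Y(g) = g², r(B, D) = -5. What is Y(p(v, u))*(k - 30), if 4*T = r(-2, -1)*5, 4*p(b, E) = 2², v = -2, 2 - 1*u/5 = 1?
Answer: -3745/124 ≈ -30.202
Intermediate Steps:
u = 5 (u = 10 - 5*1 = 10 - 5 = 5)
p(b, E) = 1 (p(b, E) = (¼)*2² = (¼)*4 = 1)
T = -25/4 (T = (-5*5)/4 = (¼)*(-25) = -25/4 ≈ -6.2500)
k = -25/124 (k = -25/4/31 = -25/4*1/31 = -25/124 ≈ -0.20161)
Y(p(v, u))*(k - 30) = 1²*(-25/124 - 30) = 1*(-3745/124) = -3745/124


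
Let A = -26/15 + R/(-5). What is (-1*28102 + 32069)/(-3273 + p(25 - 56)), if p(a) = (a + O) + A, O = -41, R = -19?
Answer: -59505/50144 ≈ -1.1867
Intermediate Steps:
A = 31/15 (A = -26/15 - 19/(-5) = -26*1/15 - 19*(-⅕) = -26/15 + 19/5 = 31/15 ≈ 2.0667)
p(a) = -584/15 + a (p(a) = (a - 41) + 31/15 = (-41 + a) + 31/15 = -584/15 + a)
(-1*28102 + 32069)/(-3273 + p(25 - 56)) = (-1*28102 + 32069)/(-3273 + (-584/15 + (25 - 56))) = (-28102 + 32069)/(-3273 + (-584/15 - 31)) = 3967/(-3273 - 1049/15) = 3967/(-50144/15) = 3967*(-15/50144) = -59505/50144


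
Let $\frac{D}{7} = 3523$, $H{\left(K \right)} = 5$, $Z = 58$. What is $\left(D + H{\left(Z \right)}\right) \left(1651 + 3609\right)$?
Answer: $129743160$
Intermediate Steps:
$D = 24661$ ($D = 7 \cdot 3523 = 24661$)
$\left(D + H{\left(Z \right)}\right) \left(1651 + 3609\right) = \left(24661 + 5\right) \left(1651 + 3609\right) = 24666 \cdot 5260 = 129743160$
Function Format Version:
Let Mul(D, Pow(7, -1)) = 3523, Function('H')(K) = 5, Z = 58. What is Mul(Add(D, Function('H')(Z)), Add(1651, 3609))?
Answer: 129743160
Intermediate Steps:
D = 24661 (D = Mul(7, 3523) = 24661)
Mul(Add(D, Function('H')(Z)), Add(1651, 3609)) = Mul(Add(24661, 5), Add(1651, 3609)) = Mul(24666, 5260) = 129743160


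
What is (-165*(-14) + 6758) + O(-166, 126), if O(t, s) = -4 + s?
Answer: 9190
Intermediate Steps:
(-165*(-14) + 6758) + O(-166, 126) = (-165*(-14) + 6758) + (-4 + 126) = (2310 + 6758) + 122 = 9068 + 122 = 9190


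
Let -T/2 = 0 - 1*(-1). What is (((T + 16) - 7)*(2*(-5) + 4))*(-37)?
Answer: 1554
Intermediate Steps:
T = -2 (T = -2*(0 - 1*(-1)) = -2*(0 + 1) = -2*1 = -2)
(((T + 16) - 7)*(2*(-5) + 4))*(-37) = (((-2 + 16) - 7)*(2*(-5) + 4))*(-37) = ((14 - 7)*(-10 + 4))*(-37) = (7*(-6))*(-37) = -42*(-37) = 1554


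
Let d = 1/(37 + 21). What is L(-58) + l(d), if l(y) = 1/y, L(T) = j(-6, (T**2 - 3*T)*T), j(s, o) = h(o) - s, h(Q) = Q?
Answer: -205140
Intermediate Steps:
d = 1/58 ≈ 0.017241
j(s, o) = o - s
L(T) = 6 + T*(T**2 - 3*T) (L(T) = (T**2 - 3*T)*T - 1*(-6) = T*(T**2 - 3*T) + 6 = 6 + T*(T**2 - 3*T))
L(-58) + l(d) = (6 + (-58)**2*(-3 - 58)) + 1/(1/58) = (6 + 3364*(-61)) + 58 = (6 - 205204) + 58 = -205198 + 58 = -205140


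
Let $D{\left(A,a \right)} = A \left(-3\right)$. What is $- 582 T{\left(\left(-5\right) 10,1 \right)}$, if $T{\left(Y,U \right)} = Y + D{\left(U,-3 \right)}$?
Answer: $30846$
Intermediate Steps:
$D{\left(A,a \right)} = - 3 A$
$T{\left(Y,U \right)} = Y - 3 U$
$- 582 T{\left(\left(-5\right) 10,1 \right)} = - 582 \left(\left(-5\right) 10 - 3\right) = - 582 \left(-50 - 3\right) = \left(-582\right) \left(-53\right) = 30846$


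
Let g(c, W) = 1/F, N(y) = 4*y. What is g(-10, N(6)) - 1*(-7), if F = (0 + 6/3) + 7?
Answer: 64/9 ≈ 7.1111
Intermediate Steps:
F = 9 (F = (0 + 6*(⅓)) + 7 = (0 + 2) + 7 = 2 + 7 = 9)
g(c, W) = ⅑ (g(c, W) = 1/9 = ⅑)
g(-10, N(6)) - 1*(-7) = ⅑ - 1*(-7) = ⅑ + 7 = 64/9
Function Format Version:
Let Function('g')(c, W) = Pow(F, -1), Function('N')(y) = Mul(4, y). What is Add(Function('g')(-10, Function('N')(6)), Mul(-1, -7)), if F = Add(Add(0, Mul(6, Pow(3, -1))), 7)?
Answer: Rational(64, 9) ≈ 7.1111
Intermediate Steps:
F = 9 (F = Add(Add(0, Mul(6, Rational(1, 3))), 7) = Add(Add(0, 2), 7) = Add(2, 7) = 9)
Function('g')(c, W) = Rational(1, 9) (Function('g')(c, W) = Pow(9, -1) = Rational(1, 9))
Add(Function('g')(-10, Function('N')(6)), Mul(-1, -7)) = Add(Rational(1, 9), Mul(-1, -7)) = Add(Rational(1, 9), 7) = Rational(64, 9)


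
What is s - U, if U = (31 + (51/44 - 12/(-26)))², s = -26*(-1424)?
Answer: 11765502135/327184 ≈ 35960.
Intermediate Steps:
s = 37024
U = 348158281/327184 (U = (31 + (51*(1/44) - 12*(-1/26)))² = (31 + (51/44 + 6/13))² = (31 + 927/572)² = (18659/572)² = 348158281/327184 ≈ 1064.1)
s - U = 37024 - 1*348158281/327184 = 37024 - 348158281/327184 = 11765502135/327184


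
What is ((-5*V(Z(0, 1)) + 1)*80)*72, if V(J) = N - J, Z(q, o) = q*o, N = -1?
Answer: 34560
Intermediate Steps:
Z(q, o) = o*q
V(J) = -1 - J
((-5*V(Z(0, 1)) + 1)*80)*72 = ((-5*(-1 - 0) + 1)*80)*72 = ((-5*(-1 - 1*0) + 1)*80)*72 = ((-5*(-1 + 0) + 1)*80)*72 = ((-5*(-1) + 1)*80)*72 = ((5 + 1)*80)*72 = (6*80)*72 = 480*72 = 34560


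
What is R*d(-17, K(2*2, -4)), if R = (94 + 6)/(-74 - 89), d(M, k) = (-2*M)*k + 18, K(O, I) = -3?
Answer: 8400/163 ≈ 51.534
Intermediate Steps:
d(M, k) = 18 - 2*M*k (d(M, k) = -2*M*k + 18 = 18 - 2*M*k)
R = -100/163 (R = 100/(-163) = 100*(-1/163) = -100/163 ≈ -0.61350)
R*d(-17, K(2*2, -4)) = -100*(18 - 2*(-17)*(-3))/163 = -100*(18 - 102)/163 = -100/163*(-84) = 8400/163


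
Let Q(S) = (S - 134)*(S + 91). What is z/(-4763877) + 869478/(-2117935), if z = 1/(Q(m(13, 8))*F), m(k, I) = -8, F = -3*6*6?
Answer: -5272411877762780863/12842907641510227560 ≈ -0.41053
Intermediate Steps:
F = -108 (F = -18*6 = -108)
Q(S) = (-134 + S)*(91 + S)
z = 1/1272888 (z = 1/((-12194 + (-8)² - 43*(-8))*(-108)) = 1/((-12194 + 64 + 344)*(-108)) = 1/(-11786*(-108)) = 1/1272888 ≈ 7.8562e-7)
z/(-4763877) + 869478/(-2117935) = (1/1272888)/(-4763877) + 869478/(-2117935) = (1/1272888)*(-1/4763877) + 869478*(-1/2117935) = -1/6063881866776 - 869478/2117935 = -5272411877762780863/12842907641510227560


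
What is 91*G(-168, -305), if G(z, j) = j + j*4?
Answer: -138775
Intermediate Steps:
G(z, j) = 5*j (G(z, j) = j + 4*j = 5*j)
91*G(-168, -305) = 91*(5*(-305)) = 91*(-1525) = -138775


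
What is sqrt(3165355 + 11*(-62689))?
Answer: 16*sqrt(9671) ≈ 1573.5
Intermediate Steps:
sqrt(3165355 + 11*(-62689)) = sqrt(3165355 - 689579) = sqrt(2475776) = 16*sqrt(9671)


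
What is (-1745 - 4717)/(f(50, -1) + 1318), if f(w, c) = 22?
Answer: -3231/670 ≈ -4.8224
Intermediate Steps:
(-1745 - 4717)/(f(50, -1) + 1318) = (-1745 - 4717)/(22 + 1318) = -6462/1340 = -6462*1/1340 = -3231/670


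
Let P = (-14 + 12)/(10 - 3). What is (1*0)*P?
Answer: 0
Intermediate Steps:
P = -2/7 ≈ -0.28571
(1*0)*P = (1*0)*(-2/7) = 0*(-2/7) = 0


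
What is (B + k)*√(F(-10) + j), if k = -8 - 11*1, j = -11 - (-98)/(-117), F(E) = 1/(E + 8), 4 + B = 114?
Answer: 7*I*√75062/6 ≈ 319.64*I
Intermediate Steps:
B = 110 (B = -4 + 114 = 110)
F(E) = 1/(8 + E)
j = -1385/117 (j = -11 - (-98)*(-1)/117 = -11 - 1*98/117 = -11 - 98/117 = -1385/117 ≈ -11.838)
k = -19 (k = -8 - 11 = -19)
(B + k)*√(F(-10) + j) = (110 - 19)*√(1/(8 - 10) - 1385/117) = 91*√(1/(-2) - 1385/117) = 91*√(-½ - 1385/117) = 91*√(-2887/234) = 91*(I*√75062/78) = 7*I*√75062/6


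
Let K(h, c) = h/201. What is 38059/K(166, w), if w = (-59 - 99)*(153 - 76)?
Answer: 7649859/166 ≈ 46084.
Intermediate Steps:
w = -12166 (w = -158*77 = -12166)
K(h, c) = h/201 (K(h, c) = h*(1/201) = h/201)
38059/K(166, w) = 38059/(((1/201)*166)) = 38059/(166/201) = 38059*(201/166) = 7649859/166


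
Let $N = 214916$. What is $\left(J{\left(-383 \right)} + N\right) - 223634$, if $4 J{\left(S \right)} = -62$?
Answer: $- \frac{17467}{2} \approx -8733.5$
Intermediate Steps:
$J{\left(S \right)} = - \frac{31}{2}$ ($J{\left(S \right)} = \frac{1}{4} \left(-62\right) = - \frac{31}{2}$)
$\left(J{\left(-383 \right)} + N\right) - 223634 = \left(- \frac{31}{2} + 214916\right) - 223634 = \frac{429801}{2} - 223634 = - \frac{17467}{2}$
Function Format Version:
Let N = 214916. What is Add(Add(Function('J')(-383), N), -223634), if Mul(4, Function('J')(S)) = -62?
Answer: Rational(-17467, 2) ≈ -8733.5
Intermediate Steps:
Function('J')(S) = Rational(-31, 2) (Function('J')(S) = Mul(Rational(1, 4), -62) = Rational(-31, 2))
Add(Add(Function('J')(-383), N), -223634) = Add(Add(Rational(-31, 2), 214916), -223634) = Add(Rational(429801, 2), -223634) = Rational(-17467, 2)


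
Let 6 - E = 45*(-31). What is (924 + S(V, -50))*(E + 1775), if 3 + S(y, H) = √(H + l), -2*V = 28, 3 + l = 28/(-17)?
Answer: 2925096 + 3176*I*√15793/17 ≈ 2.9251e+6 + 23478.0*I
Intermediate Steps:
l = -79/17 (l = -3 + 28/(-17) = -3 + 28*(-1/17) = -3 - 28/17 = -79/17 ≈ -4.6471)
V = -14 (V = -½*28 = -14)
E = 1401 (E = 6 - 45*(-31) = 6 - 1*(-1395) = 6 + 1395 = 1401)
S(y, H) = -3 + √(-79/17 + H) (S(y, H) = -3 + √(H - 79/17) = -3 + √(-79/17 + H))
(924 + S(V, -50))*(E + 1775) = (924 + (-3 + √(-1343 + 289*(-50))/17))*(1401 + 1775) = (924 + (-3 + √(-1343 - 14450)/17))*3176 = (924 + (-3 + √(-15793)/17))*3176 = (924 + (-3 + (I*√15793)/17))*3176 = (924 + (-3 + I*√15793/17))*3176 = (921 + I*√15793/17)*3176 = 2925096 + 3176*I*√15793/17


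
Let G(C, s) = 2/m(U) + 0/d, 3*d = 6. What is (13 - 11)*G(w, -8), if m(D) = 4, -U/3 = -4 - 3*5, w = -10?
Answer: 1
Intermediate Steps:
d = 2 (d = (⅓)*6 = 2)
U = 57 (U = -3*(-4 - 3*5) = -3*(-4 - 15) = -3*(-19) = 57)
G(C, s) = ½ (G(C, s) = 2/4 + 0/2 = 2*(¼) + 0*(½) = ½ + 0 = ½)
(13 - 11)*G(w, -8) = (13 - 11)*(½) = 2*(½) = 1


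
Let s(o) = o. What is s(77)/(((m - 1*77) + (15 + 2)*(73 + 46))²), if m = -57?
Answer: 77/3568321 ≈ 2.1579e-5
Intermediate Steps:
s(77)/(((m - 1*77) + (15 + 2)*(73 + 46))²) = 77/(((-57 - 1*77) + (15 + 2)*(73 + 46))²) = 77/(((-57 - 77) + 17*119)²) = 77/((-134 + 2023)²) = 77/(1889²) = 77/3568321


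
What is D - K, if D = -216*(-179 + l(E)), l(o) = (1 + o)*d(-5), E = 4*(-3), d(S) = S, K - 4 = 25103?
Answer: 1677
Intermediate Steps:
K = 25107 (K = 4 + 25103 = 25107)
E = -12
l(o) = -5 - 5*o (l(o) = (1 + o)*(-5) = -5 - 5*o)
D = 26784 (D = -216*(-179 + (-5 - 5*(-12))) = -216*(-179 + (-5 + 60)) = -216*(-179 + 55) = -216*(-124) = 26784)
D - K = 26784 - 1*25107 = 26784 - 25107 = 1677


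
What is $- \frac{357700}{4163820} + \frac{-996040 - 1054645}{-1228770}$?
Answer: $\frac{26997173959}{17054590338} \approx 1.583$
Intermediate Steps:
$- \frac{357700}{4163820} + \frac{-996040 - 1054645}{-1228770} = \left(-357700\right) \frac{1}{4163820} - - \frac{410137}{245754} = - \frac{17885}{208191} + \frac{410137}{245754} = \frac{26997173959}{17054590338}$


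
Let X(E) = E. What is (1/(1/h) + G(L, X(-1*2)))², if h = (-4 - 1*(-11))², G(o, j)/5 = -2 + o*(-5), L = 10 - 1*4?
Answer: 12321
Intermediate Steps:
L = 6 (L = 10 - 4 = 6)
G(o, j) = -10 - 25*o (G(o, j) = 5*(-2 + o*(-5)) = 5*(-2 - 5*o) = -10 - 25*o)
h = 49 (h = (-4 + 11)² = 7² = 49)
(1/(1/h) + G(L, X(-1*2)))² = (1/(1/49) + (-10 - 25*6))² = (1/(1/49) + (-10 - 150))² = (49 - 160)² = (-111)² = 12321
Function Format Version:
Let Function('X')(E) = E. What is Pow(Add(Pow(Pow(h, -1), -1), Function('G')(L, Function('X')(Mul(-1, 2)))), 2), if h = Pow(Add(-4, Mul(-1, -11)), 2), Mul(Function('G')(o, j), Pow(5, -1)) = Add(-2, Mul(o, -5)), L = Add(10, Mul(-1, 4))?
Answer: 12321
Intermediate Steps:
L = 6 (L = Add(10, -4) = 6)
Function('G')(o, j) = Add(-10, Mul(-25, o)) (Function('G')(o, j) = Mul(5, Add(-2, Mul(o, -5))) = Mul(5, Add(-2, Mul(-5, o))) = Add(-10, Mul(-25, o)))
h = 49 (h = Pow(Add(-4, 11), 2) = Pow(7, 2) = 49)
Pow(Add(Pow(Pow(h, -1), -1), Function('G')(L, Function('X')(Mul(-1, 2)))), 2) = Pow(Add(Pow(Pow(49, -1), -1), Add(-10, Mul(-25, 6))), 2) = Pow(Add(Pow(Rational(1, 49), -1), Add(-10, -150)), 2) = Pow(Add(49, -160), 2) = Pow(-111, 2) = 12321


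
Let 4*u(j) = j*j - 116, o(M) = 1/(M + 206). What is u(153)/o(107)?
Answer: 7290709/4 ≈ 1.8227e+6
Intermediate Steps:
o(M) = 1/(206 + M)
u(j) = -29 + j**2/4 (u(j) = (j*j - 116)/4 = (j**2 - 116)/4 = (-116 + j**2)/4 = -29 + j**2/4)
u(153)/o(107) = (-29 + (1/4)*153**2)/(1/(206 + 107)) = (-29 + (1/4)*23409)/(1/313) = (-29 + 23409/4)/(1/313) = (23293/4)*313 = 7290709/4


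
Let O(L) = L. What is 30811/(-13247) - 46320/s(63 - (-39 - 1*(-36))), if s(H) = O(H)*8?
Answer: -13122276/145717 ≈ -90.053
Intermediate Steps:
s(H) = 8*H (s(H) = H*8 = 8*H)
30811/(-13247) - 46320/s(63 - (-39 - 1*(-36))) = 30811/(-13247) - 46320*1/(8*(63 - (-39 - 1*(-36)))) = 30811*(-1/13247) - 46320*1/(8*(63 - (-39 + 36))) = -30811/13247 - 46320*1/(8*(63 - 1*(-3))) = -30811/13247 - 46320*1/(8*(63 + 3)) = -30811/13247 - 46320/(8*66) = -30811/13247 - 46320/528 = -30811/13247 - 46320*1/528 = -30811/13247 - 965/11 = -13122276/145717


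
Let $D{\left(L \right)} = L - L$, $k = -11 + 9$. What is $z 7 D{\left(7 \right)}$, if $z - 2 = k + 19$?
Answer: $0$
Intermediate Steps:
$k = -2$
$D{\left(L \right)} = 0$
$z = 19$ ($z = 2 + \left(-2 + 19\right) = 2 + 17 = 19$)
$z 7 D{\left(7 \right)} = 19 \cdot 7 \cdot 0 = 133 \cdot 0 = 0$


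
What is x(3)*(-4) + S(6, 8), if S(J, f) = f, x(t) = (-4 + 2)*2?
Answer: 24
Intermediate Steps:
x(t) = -4 (x(t) = -2*2 = -4)
x(3)*(-4) + S(6, 8) = -4*(-4) + 8 = 16 + 8 = 24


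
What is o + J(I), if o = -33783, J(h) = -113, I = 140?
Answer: -33896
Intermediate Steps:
o + J(I) = -33783 - 113 = -33896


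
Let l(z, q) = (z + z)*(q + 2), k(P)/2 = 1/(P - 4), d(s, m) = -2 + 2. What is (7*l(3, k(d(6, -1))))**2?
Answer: 3969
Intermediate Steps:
d(s, m) = 0
k(P) = 2/(-4 + P) (k(P) = 2/(P - 4) = 2/(-4 + P))
l(z, q) = 2*z*(2 + q) (l(z, q) = (2*z)*(2 + q) = 2*z*(2 + q))
(7*l(3, k(d(6, -1))))**2 = (7*(2*3*(2 + 2/(-4 + 0))))**2 = (7*(2*3*(2 + 2/(-4))))**2 = (7*(2*3*(2 + 2*(-1/4))))**2 = (7*(2*3*(2 - 1/2)))**2 = (7*(2*3*(3/2)))**2 = (7*9)**2 = 63**2 = 3969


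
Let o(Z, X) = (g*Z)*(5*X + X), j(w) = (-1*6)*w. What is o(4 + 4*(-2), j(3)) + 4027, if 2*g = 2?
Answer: 4459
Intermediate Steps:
g = 1 (g = (½)*2 = 1)
j(w) = -6*w
o(Z, X) = 6*X*Z (o(Z, X) = (1*Z)*(5*X + X) = Z*(6*X) = 6*X*Z)
o(4 + 4*(-2), j(3)) + 4027 = 6*(-6*3)*(4 + 4*(-2)) + 4027 = 6*(-18)*(4 - 8) + 4027 = 6*(-18)*(-4) + 4027 = 432 + 4027 = 4459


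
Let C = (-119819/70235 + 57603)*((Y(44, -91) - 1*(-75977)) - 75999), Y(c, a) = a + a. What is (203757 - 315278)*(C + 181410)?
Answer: 90618234601052274/70235 ≈ 1.2902e+12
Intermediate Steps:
Y(c, a) = 2*a
C = -825307884744/70235 (C = (-119819/70235 + 57603)*((2*(-91) - 1*(-75977)) - 75999) = (-119819*1/70235 + 57603)*((-182 + 75977) - 75999) = (-119819/70235 + 57603)*(75795 - 75999) = (4045626886/70235)*(-204) = -825307884744/70235 ≈ -1.1751e+7)
(203757 - 315278)*(C + 181410) = (203757 - 315278)*(-825307884744/70235 + 181410) = -111521*(-812566553394/70235) = 90618234601052274/70235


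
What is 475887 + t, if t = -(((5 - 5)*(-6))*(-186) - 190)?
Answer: 476077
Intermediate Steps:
t = 190 (t = -((0*(-6))*(-186) - 190) = -(0*(-186) - 190) = -(0 - 190) = -1*(-190) = 190)
475887 + t = 475887 + 190 = 476077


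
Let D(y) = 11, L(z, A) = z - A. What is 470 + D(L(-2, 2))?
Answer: 481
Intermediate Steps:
470 + D(L(-2, 2)) = 470 + 11 = 481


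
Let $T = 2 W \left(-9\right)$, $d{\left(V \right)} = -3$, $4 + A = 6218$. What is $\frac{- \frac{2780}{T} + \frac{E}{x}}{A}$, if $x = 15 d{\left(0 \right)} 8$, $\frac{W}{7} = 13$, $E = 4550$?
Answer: $- \frac{35845}{20357064} \approx -0.0017608$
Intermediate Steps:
$W = 91$ ($W = 7 \cdot 13 = 91$)
$A = 6214$ ($A = -4 + 6218 = 6214$)
$T = -1638$ ($T = 2 \cdot 91 \left(-9\right) = 182 \left(-9\right) = -1638$)
$x = -360$ ($x = 15 \left(-3\right) 8 = \left(-45\right) 8 = -360$)
$\frac{- \frac{2780}{T} + \frac{E}{x}}{A} = \frac{- \frac{2780}{-1638} + \frac{4550}{-360}}{6214} = \left(\left(-2780\right) \left(- \frac{1}{1638}\right) + 4550 \left(- \frac{1}{360}\right)\right) \frac{1}{6214} = \left(\frac{1390}{819} - \frac{455}{36}\right) \frac{1}{6214} = \left(- \frac{35845}{3276}\right) \frac{1}{6214} = - \frac{35845}{20357064}$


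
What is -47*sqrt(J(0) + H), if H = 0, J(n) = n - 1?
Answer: -47*I ≈ -47.0*I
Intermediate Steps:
J(n) = -1 + n
-47*sqrt(J(0) + H) = -47*sqrt((-1 + 0) + 0) = -47*sqrt(-1 + 0) = -47*I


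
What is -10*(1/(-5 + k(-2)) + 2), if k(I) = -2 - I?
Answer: -18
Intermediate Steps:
-10*(1/(-5 + k(-2)) + 2) = -10*(1/(-5 + (-2 - 1*(-2))) + 2) = -10*(1/(-5 + (-2 + 2)) + 2) = -10*(1/(-5 + 0) + 2) = -10*(1/(-5) + 2) = -10*(-⅕ + 2) = -10*9/5 = -18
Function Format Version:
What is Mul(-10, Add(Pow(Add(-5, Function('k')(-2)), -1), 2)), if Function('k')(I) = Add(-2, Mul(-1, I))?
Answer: -18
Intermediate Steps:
Mul(-10, Add(Pow(Add(-5, Function('k')(-2)), -1), 2)) = Mul(-10, Add(Pow(Add(-5, Add(-2, Mul(-1, -2))), -1), 2)) = Mul(-10, Add(Pow(Add(-5, Add(-2, 2)), -1), 2)) = Mul(-10, Add(Pow(Add(-5, 0), -1), 2)) = Mul(-10, Add(Pow(-5, -1), 2)) = Mul(-10, Add(Rational(-1, 5), 2)) = Mul(-10, Rational(9, 5)) = -18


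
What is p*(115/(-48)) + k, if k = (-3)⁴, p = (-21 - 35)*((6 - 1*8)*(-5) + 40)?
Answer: 20368/3 ≈ 6789.3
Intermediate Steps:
p = -2800 (p = -56*((6 - 8)*(-5) + 40) = -56*(-2*(-5) + 40) = -56*(10 + 40) = -56*50 = -2800)
k = 81
p*(115/(-48)) + k = -322000/(-48) + 81 = -322000*(-1)/48 + 81 = -2800*(-115/48) + 81 = 20125/3 + 81 = 20368/3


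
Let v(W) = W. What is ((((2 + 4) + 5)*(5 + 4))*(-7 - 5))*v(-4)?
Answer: 4752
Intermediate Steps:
((((2 + 4) + 5)*(5 + 4))*(-7 - 5))*v(-4) = ((((2 + 4) + 5)*(5 + 4))*(-7 - 5))*(-4) = (((6 + 5)*9)*(-12))*(-4) = ((11*9)*(-12))*(-4) = (99*(-12))*(-4) = -1188*(-4) = 4752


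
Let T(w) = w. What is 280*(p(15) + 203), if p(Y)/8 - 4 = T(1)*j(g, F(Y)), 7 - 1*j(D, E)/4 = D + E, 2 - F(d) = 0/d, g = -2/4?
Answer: 115080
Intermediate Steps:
g = -½ (g = -2*¼ = -½ ≈ -0.50000)
F(d) = 2 (F(d) = 2 - 0/d = 2 - 1*0 = 2 + 0 = 2)
j(D, E) = 28 - 4*D - 4*E (j(D, E) = 28 - 4*(D + E) = 28 + (-4*D - 4*E) = 28 - 4*D - 4*E)
p(Y) = 208 (p(Y) = 32 + 8*(1*(28 - 4*(-½) - 4*2)) = 32 + 8*(1*(28 + 2 - 8)) = 32 + 8*(1*22) = 32 + 8*22 = 32 + 176 = 208)
280*(p(15) + 203) = 280*(208 + 203) = 280*411 = 115080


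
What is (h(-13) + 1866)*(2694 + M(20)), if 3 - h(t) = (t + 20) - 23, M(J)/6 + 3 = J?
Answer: 5270460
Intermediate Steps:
M(J) = -18 + 6*J
h(t) = 6 - t (h(t) = 3 - ((t + 20) - 23) = 3 - ((20 + t) - 23) = 3 - (-3 + t) = 3 + (3 - t) = 6 - t)
(h(-13) + 1866)*(2694 + M(20)) = ((6 - 1*(-13)) + 1866)*(2694 + (-18 + 6*20)) = ((6 + 13) + 1866)*(2694 + (-18 + 120)) = (19 + 1866)*(2694 + 102) = 1885*2796 = 5270460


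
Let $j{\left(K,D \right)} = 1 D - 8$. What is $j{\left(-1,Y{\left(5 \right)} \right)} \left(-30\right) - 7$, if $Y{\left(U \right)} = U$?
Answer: $83$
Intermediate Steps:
$j{\left(K,D \right)} = -8 + D$ ($j{\left(K,D \right)} = D - 8 = -8 + D$)
$j{\left(-1,Y{\left(5 \right)} \right)} \left(-30\right) - 7 = \left(-8 + 5\right) \left(-30\right) - 7 = \left(-3\right) \left(-30\right) - 7 = 90 - 7 = 83$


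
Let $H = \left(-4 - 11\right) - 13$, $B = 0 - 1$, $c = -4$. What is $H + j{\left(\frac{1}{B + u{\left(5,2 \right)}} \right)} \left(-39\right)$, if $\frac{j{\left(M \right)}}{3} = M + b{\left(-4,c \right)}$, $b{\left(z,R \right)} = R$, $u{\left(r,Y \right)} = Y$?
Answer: $323$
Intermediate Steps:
$B = -1$ ($B = 0 - 1 = -1$)
$H = -28$ ($H = -15 - 13 = -28$)
$j{\left(M \right)} = -12 + 3 M$ ($j{\left(M \right)} = 3 \left(M - 4\right) = 3 \left(-4 + M\right) = -12 + 3 M$)
$H + j{\left(\frac{1}{B + u{\left(5,2 \right)}} \right)} \left(-39\right) = -28 + \left(-12 + \frac{3}{-1 + 2}\right) \left(-39\right) = -28 + \left(-12 + \frac{3}{1}\right) \left(-39\right) = -28 + \left(-12 + 3 \cdot 1\right) \left(-39\right) = -28 + \left(-12 + 3\right) \left(-39\right) = -28 - -351 = -28 + 351 = 323$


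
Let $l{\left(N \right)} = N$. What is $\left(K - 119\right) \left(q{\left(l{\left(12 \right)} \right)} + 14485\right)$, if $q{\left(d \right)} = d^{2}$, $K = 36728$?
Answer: $535553061$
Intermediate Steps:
$\left(K - 119\right) \left(q{\left(l{\left(12 \right)} \right)} + 14485\right) = \left(36728 - 119\right) \left(12^{2} + 14485\right) = 36609 \left(144 + 14485\right) = 36609 \cdot 14629 = 535553061$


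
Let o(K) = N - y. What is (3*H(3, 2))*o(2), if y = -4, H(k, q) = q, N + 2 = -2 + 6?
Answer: 36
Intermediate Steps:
N = 2 (N = -2 + (-2 + 6) = -2 + 4 = 2)
o(K) = 6 (o(K) = 2 - 1*(-4) = 2 + 4 = 6)
(3*H(3, 2))*o(2) = (3*2)*6 = 6*6 = 36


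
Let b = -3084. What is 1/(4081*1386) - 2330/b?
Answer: 549129286/726830181 ≈ 0.75551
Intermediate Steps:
1/(4081*1386) - 2330/b = 1/(4081*1386) - 2330/(-3084) = (1/4081)*(1/1386) - 2330*(-1/3084) = 1/5656266 + 1165/1542 = 549129286/726830181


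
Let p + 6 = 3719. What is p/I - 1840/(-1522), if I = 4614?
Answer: 7070473/3511254 ≈ 2.0137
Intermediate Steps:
p = 3713 (p = -6 + 3719 = 3713)
p/I - 1840/(-1522) = 3713/4614 - 1840/(-1522) = 3713*(1/4614) - 1840*(-1/1522) = 3713/4614 + 920/761 = 7070473/3511254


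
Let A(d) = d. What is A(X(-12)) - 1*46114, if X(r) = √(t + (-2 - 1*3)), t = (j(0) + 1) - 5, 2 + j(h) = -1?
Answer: -46114 + 2*I*√3 ≈ -46114.0 + 3.4641*I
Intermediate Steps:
j(h) = -3 (j(h) = -2 - 1 = -3)
t = -7 (t = (-3 + 1) - 5 = -2 - 5 = -7)
X(r) = 2*I*√3 (X(r) = √(-7 + (-2 - 1*3)) = √(-7 + (-2 - 3)) = √(-7 - 5) = √(-12) = 2*I*√3)
A(X(-12)) - 1*46114 = 2*I*√3 - 1*46114 = 2*I*√3 - 46114 = -46114 + 2*I*√3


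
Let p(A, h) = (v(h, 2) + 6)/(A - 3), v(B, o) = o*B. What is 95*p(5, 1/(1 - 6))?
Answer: 266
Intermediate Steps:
v(B, o) = B*o
p(A, h) = (6 + 2*h)/(-3 + A) (p(A, h) = (h*2 + 6)/(A - 3) = (2*h + 6)/(-3 + A) = (6 + 2*h)/(-3 + A))
95*p(5, 1/(1 - 6)) = 95*(2*(3 + 1/(1 - 6))/(-3 + 5)) = 95*(2*(3 + 1/(-5))/2) = 95*(2*(½)*(3 - ⅕)) = 95*(2*(½)*(14/5)) = 95*(14/5) = 266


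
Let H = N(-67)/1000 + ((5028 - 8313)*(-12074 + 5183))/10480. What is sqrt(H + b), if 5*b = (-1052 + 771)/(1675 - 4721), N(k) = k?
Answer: sqrt(859783245089335395)/19951300 ≈ 46.475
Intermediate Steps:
H = 565905821/262000 (H = -67/1000 + ((5028 - 8313)*(-12074 + 5183))/10480 = -67*1/1000 - 3285*(-6891)*(1/10480) = -67/1000 + 22636935*(1/10480) = -67/1000 + 4527387/2096 = 565905821/262000 ≈ 2159.9)
b = 281/15230 (b = ((-1052 + 771)/(1675 - 4721))/5 = (-281/(-3046))/5 = (-281*(-1/3046))/5 = (1/5)*(281/3046) = 281/15230 ≈ 0.018450)
sqrt(H + b) = sqrt(565905821/262000 + 281/15230) = sqrt(861881927583/399026000) = sqrt(859783245089335395)/19951300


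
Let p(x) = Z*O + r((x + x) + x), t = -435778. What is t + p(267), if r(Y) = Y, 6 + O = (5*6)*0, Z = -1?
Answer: -434971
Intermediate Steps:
O = -6 (O = -6 + (5*6)*0 = -6 + 30*0 = -6 + 0 = -6)
p(x) = 6 + 3*x (p(x) = -1*(-6) + ((x + x) + x) = 6 + (2*x + x) = 6 + 3*x)
t + p(267) = -435778 + (6 + 3*267) = -435778 + (6 + 801) = -435778 + 807 = -434971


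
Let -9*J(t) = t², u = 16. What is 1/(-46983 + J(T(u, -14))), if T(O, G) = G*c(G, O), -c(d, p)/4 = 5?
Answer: -9/501247 ≈ -1.7955e-5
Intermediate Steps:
c(d, p) = -20 (c(d, p) = -4*5 = -20)
T(O, G) = -20*G (T(O, G) = G*(-20) = -20*G)
J(t) = -t²/9
1/(-46983 + J(T(u, -14))) = 1/(-46983 - (-20*(-14))²/9) = 1/(-46983 - ⅑*280²) = 1/(-46983 - ⅑*78400) = 1/(-46983 - 78400/9) = 1/(-501247/9) = -9/501247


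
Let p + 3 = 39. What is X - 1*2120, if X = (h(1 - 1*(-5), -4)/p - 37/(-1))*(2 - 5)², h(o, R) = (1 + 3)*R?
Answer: -1791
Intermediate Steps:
p = 36 (p = -3 + 39 = 36)
h(o, R) = 4*R
X = 329 (X = ((4*(-4))/36 - 37/(-1))*(2 - 5)² = (-16*1/36 - 37*(-1))*(-3)² = (-4/9 + 37)*9 = (329/9)*9 = 329)
X - 1*2120 = 329 - 1*2120 = 329 - 2120 = -1791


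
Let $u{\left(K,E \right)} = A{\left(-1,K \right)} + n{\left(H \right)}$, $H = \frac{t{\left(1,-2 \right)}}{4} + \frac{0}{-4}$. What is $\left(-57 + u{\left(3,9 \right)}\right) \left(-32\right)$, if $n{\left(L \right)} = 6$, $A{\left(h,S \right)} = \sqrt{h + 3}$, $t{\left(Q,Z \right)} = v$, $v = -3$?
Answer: $1632 - 32 \sqrt{2} \approx 1586.7$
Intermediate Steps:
$t{\left(Q,Z \right)} = -3$
$A{\left(h,S \right)} = \sqrt{3 + h}$
$H = - \frac{3}{4}$ ($H = - \frac{3}{4} + \frac{0}{-4} = \left(-3\right) \frac{1}{4} + 0 \left(- \frac{1}{4}\right) = - \frac{3}{4} + 0 = - \frac{3}{4} \approx -0.75$)
$u{\left(K,E \right)} = 6 + \sqrt{2}$ ($u{\left(K,E \right)} = \sqrt{3 - 1} + 6 = \sqrt{2} + 6 = 6 + \sqrt{2}$)
$\left(-57 + u{\left(3,9 \right)}\right) \left(-32\right) = \left(-57 + \left(6 + \sqrt{2}\right)\right) \left(-32\right) = \left(-51 + \sqrt{2}\right) \left(-32\right) = 1632 - 32 \sqrt{2}$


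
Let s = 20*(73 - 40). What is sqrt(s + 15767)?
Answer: sqrt(16427) ≈ 128.17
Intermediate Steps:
s = 660 (s = 20*33 = 660)
sqrt(s + 15767) = sqrt(660 + 15767) = sqrt(16427)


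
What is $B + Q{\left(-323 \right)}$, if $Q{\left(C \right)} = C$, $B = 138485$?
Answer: $138162$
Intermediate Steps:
$B + Q{\left(-323 \right)} = 138485 - 323 = 138162$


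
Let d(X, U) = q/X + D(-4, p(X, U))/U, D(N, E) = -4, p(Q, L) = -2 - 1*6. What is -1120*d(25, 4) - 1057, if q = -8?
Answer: 2107/5 ≈ 421.40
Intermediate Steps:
p(Q, L) = -8 (p(Q, L) = -2 - 6 = -8)
d(X, U) = -8/X - 4/U
-1120*d(25, 4) - 1057 = -1120*(-8/25 - 4/4) - 1057 = -1120*(-8*1/25 - 4*¼) - 1057 = -1120*(-8/25 - 1) - 1057 = -1120*(-33/25) - 1057 = 7392/5 - 1057 = 2107/5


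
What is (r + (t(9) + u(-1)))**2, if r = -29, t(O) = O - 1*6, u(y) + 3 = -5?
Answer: 1156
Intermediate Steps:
u(y) = -8 (u(y) = -3 - 5 = -8)
t(O) = -6 + O (t(O) = O - 6 = -6 + O)
(r + (t(9) + u(-1)))**2 = (-29 + ((-6 + 9) - 8))**2 = (-29 + (3 - 8))**2 = (-29 - 5)**2 = (-34)**2 = 1156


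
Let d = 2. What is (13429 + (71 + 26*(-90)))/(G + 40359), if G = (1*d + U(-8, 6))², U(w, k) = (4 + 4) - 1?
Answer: 93/337 ≈ 0.27596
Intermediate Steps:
U(w, k) = 7 (U(w, k) = 8 - 1 = 7)
G = 81 (G = (1*2 + 7)² = (2 + 7)² = 9² = 81)
(13429 + (71 + 26*(-90)))/(G + 40359) = (13429 + (71 + 26*(-90)))/(81 + 40359) = (13429 + (71 - 2340))/40440 = (13429 - 2269)*(1/40440) = 11160*(1/40440) = 93/337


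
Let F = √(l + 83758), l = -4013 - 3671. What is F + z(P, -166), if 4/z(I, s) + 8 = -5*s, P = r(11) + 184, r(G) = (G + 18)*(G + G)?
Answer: 2/411 + √76074 ≈ 275.82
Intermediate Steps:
r(G) = 2*G*(18 + G) (r(G) = (18 + G)*(2*G) = 2*G*(18 + G))
l = -7684
P = 822 (P = 2*11*(18 + 11) + 184 = 2*11*29 + 184 = 638 + 184 = 822)
z(I, s) = 4/(-8 - 5*s)
F = √76074 (F = √(-7684 + 83758) = √76074 ≈ 275.81)
F + z(P, -166) = √76074 - 4/(8 + 5*(-166)) = √76074 - 4/(8 - 830) = √76074 - 4/(-822) = √76074 - 4*(-1/822) = √76074 + 2/411 = 2/411 + √76074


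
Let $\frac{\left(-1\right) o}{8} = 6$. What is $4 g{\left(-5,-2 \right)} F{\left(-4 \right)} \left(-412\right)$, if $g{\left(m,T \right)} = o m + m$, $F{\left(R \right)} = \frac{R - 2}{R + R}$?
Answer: $-290460$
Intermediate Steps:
$o = -48$ ($o = \left(-8\right) 6 = -48$)
$F{\left(R \right)} = \frac{-2 + R}{2 R}$
$g{\left(m,T \right)} = - 47 m$ ($g{\left(m,T \right)} = - 48 m + m = - 47 m$)
$4 g{\left(-5,-2 \right)} F{\left(-4 \right)} \left(-412\right) = 4 \left(\left(-47\right) \left(-5\right)\right) \frac{-2 - 4}{2 \left(-4\right)} \left(-412\right) = 4 \cdot 235 \cdot \frac{1}{2} \left(- \frac{1}{4}\right) \left(-6\right) \left(-412\right) = 940 \cdot \frac{3}{4} \left(-412\right) = 705 \left(-412\right) = -290460$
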